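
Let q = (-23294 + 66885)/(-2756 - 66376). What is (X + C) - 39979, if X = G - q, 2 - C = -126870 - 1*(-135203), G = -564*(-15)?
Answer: -2754866609/69132 ≈ -39849.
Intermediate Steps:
q = -43591/69132 (q = 43591/(-69132) = 43591*(-1/69132) = -43591/69132 ≈ -0.63055)
G = 8460
C = -8331 (C = 2 - (-126870 - 1*(-135203)) = 2 - (-126870 + 135203) = 2 - 1*8333 = 2 - 8333 = -8331)
X = 584900311/69132 (X = 8460 - 1*(-43591/69132) = 8460 + 43591/69132 = 584900311/69132 ≈ 8460.6)
(X + C) - 39979 = (584900311/69132 - 8331) - 39979 = 8961619/69132 - 39979 = -2754866609/69132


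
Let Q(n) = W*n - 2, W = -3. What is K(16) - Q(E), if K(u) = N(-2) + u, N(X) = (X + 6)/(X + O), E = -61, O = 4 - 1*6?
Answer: -166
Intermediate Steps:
O = -2 (O = 4 - 6 = -2)
Q(n) = -2 - 3*n (Q(n) = -3*n - 2 = -2 - 3*n)
N(X) = (6 + X)/(-2 + X) (N(X) = (X + 6)/(X - 2) = (6 + X)/(-2 + X))
K(u) = -1 + u (K(u) = (6 - 2)/(-2 - 2) + u = 4/(-4) + u = -¼*4 + u = -1 + u)
K(16) - Q(E) = (-1 + 16) - (-2 - 3*(-61)) = 15 - (-2 + 183) = 15 - 1*181 = 15 - 181 = -166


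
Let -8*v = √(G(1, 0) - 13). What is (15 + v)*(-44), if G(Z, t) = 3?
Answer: -660 + 11*I*√10/2 ≈ -660.0 + 17.393*I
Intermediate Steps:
v = -I*√10/8 (v = -√(3 - 13)/8 = -I*√10/8 ≈ -0.39528*I)
(15 + v)*(-44) = (15 - I*√10/8)*(-44) = -660 + 11*I*√10/2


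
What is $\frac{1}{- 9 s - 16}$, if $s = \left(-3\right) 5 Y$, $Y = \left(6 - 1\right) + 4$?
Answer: $\frac{1}{1199} \approx 0.00083403$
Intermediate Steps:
$Y = 9$ ($Y = 5 + 4 = 9$)
$s = -135$ ($s = \left(-3\right) 5 \cdot 9 = \left(-15\right) 9 = -135$)
$\frac{1}{- 9 s - 16} = \frac{1}{\left(-9\right) \left(-135\right) - 16} = \frac{1}{1215 - 16} = \frac{1}{1199}$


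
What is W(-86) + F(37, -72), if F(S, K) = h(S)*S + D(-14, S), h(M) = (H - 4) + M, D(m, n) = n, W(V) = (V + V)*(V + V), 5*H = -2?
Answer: 154136/5 ≈ 30827.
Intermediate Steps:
H = -⅖ (H = (⅕)*(-2) = -⅖ ≈ -0.40000)
W(V) = 4*V² (W(V) = (2*V)*(2*V) = 4*V²)
h(M) = -22/5 + M (h(M) = (-⅖ - 4) + M = -22/5 + M)
F(S, K) = S + S*(-22/5 + S) (F(S, K) = (-22/5 + S)*S + S = S*(-22/5 + S) + S = S + S*(-22/5 + S))
W(-86) + F(37, -72) = 4*(-86)² + (⅕)*37*(-17 + 5*37) = 4*7396 + (⅕)*37*(-17 + 185) = 29584 + (⅕)*37*168 = 29584 + 6216/5 = 154136/5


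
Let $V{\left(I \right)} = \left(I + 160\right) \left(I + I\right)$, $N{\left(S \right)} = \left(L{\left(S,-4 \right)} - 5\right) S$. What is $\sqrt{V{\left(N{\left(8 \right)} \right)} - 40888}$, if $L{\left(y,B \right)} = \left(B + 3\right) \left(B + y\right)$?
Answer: $2 i \sqrt{13390} \approx 231.43 i$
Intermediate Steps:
$L{\left(y,B \right)} = \left(3 + B\right) \left(B + y\right)$
$N{\left(S \right)} = S \left(-1 - S\right)$ ($N{\left(S \right)} = \left(\left(\left(-4\right)^{2} + 3 \left(-4\right) + 3 S - 4 S\right) - 5\right) S = \left(\left(16 - 12 + 3 S - 4 S\right) - 5\right) S = \left(\left(4 - S\right) - 5\right) S = \left(-1 - S\right) S = S \left(-1 - S\right)$)
$V{\left(I \right)} = 2 I \left(160 + I\right)$ ($V{\left(I \right)} = \left(160 + I\right) 2 I = 2 I \left(160 + I\right)$)
$\sqrt{V{\left(N{\left(8 \right)} \right)} - 40888} = \sqrt{2 \left(\left(-1\right) 8 \left(1 + 8\right)\right) \left(160 - 8 \left(1 + 8\right)\right) - 40888} = \sqrt{2 \left(\left(-1\right) 8 \cdot 9\right) \left(160 - 8 \cdot 9\right) - 40888} = \sqrt{2 \left(-72\right) \left(160 - 72\right) - 40888} = \sqrt{2 \left(-72\right) 88 - 40888} = \sqrt{-12672 - 40888} = \sqrt{-53560} = 2 i \sqrt{13390}$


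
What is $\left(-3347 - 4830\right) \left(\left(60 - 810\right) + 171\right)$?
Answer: $4734483$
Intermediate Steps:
$\left(-3347 - 4830\right) \left(\left(60 - 810\right) + 171\right) = - 8177 \left(-750 + 171\right) = \left(-8177\right) \left(-579\right) = 4734483$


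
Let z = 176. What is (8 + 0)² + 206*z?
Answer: 36320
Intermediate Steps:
(8 + 0)² + 206*z = (8 + 0)² + 206*176 = 8² + 36256 = 64 + 36256 = 36320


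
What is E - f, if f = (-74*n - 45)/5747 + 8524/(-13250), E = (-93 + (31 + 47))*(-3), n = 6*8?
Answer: 1761648214/38073875 ≈ 46.269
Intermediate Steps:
n = 48
E = 45 (E = (-93 + 78)*(-3) = -15*(-3) = 45)
f = -48323839/38073875 (f = (-74*48 - 45)/5747 + 8524/(-13250) = (-3552 - 45)*(1/5747) + 8524*(-1/13250) = -3597*1/5747 - 4262/6625 = -3597/5747 - 4262/6625 = -48323839/38073875 ≈ -1.2692)
E - f = 45 - 1*(-48323839/38073875) = 45 + 48323839/38073875 = 1761648214/38073875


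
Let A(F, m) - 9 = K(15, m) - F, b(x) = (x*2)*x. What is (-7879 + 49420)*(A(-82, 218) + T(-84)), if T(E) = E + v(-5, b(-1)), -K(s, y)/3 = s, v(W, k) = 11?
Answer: -1121607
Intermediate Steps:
b(x) = 2*x² (b(x) = (2*x)*x = 2*x²)
K(s, y) = -3*s
A(F, m) = -36 - F (A(F, m) = 9 + (-3*15 - F) = 9 + (-45 - F) = -36 - F)
T(E) = 11 + E (T(E) = E + 11 = 11 + E)
(-7879 + 49420)*(A(-82, 218) + T(-84)) = (-7879 + 49420)*((-36 - 1*(-82)) + (11 - 84)) = 41541*((-36 + 82) - 73) = 41541*(46 - 73) = 41541*(-27) = -1121607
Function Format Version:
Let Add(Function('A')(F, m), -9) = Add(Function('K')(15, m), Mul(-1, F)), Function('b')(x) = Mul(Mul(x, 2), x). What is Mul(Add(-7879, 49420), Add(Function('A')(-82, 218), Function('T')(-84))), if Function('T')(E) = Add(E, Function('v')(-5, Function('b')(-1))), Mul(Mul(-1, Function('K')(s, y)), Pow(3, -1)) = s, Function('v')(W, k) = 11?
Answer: -1121607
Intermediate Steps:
Function('b')(x) = Mul(2, Pow(x, 2)) (Function('b')(x) = Mul(Mul(2, x), x) = Mul(2, Pow(x, 2)))
Function('K')(s, y) = Mul(-3, s)
Function('A')(F, m) = Add(-36, Mul(-1, F)) (Function('A')(F, m) = Add(9, Add(Mul(-3, 15), Mul(-1, F))) = Add(9, Add(-45, Mul(-1, F))) = Add(-36, Mul(-1, F)))
Function('T')(E) = Add(11, E) (Function('T')(E) = Add(E, 11) = Add(11, E))
Mul(Add(-7879, 49420), Add(Function('A')(-82, 218), Function('T')(-84))) = Mul(Add(-7879, 49420), Add(Add(-36, Mul(-1, -82)), Add(11, -84))) = Mul(41541, Add(Add(-36, 82), -73)) = Mul(41541, Add(46, -73)) = Mul(41541, -27) = -1121607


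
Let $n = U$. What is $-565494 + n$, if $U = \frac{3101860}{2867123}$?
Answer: $- \frac{1621337751902}{2867123} \approx -5.6549 \cdot 10^{5}$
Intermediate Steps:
$U = \frac{3101860}{2867123}$ ($U = 3101860 \cdot \frac{1}{2867123} = \frac{3101860}{2867123} \approx 1.0819$)
$n = \frac{3101860}{2867123} \approx 1.0819$
$-565494 + n = -565494 + \frac{3101860}{2867123} = - \frac{1621337751902}{2867123}$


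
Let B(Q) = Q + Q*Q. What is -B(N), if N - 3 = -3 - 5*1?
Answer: -20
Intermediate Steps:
N = -5 (N = 3 + (-3 - 5*1) = 3 + (-3 - 5) = 3 - 8 = -5)
B(Q) = Q + Q**2
-B(N) = -(-5)*(1 - 5) = -(-5)*(-4) = -1*20 = -20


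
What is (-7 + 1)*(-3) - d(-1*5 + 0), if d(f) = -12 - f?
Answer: 25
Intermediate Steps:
(-7 + 1)*(-3) - d(-1*5 + 0) = (-7 + 1)*(-3) - (-12 - (-1*5 + 0)) = -6*(-3) - (-12 - (-5 + 0)) = 18 - (-12 - 1*(-5)) = 18 - (-12 + 5) = 18 - 1*(-7) = 18 + 7 = 25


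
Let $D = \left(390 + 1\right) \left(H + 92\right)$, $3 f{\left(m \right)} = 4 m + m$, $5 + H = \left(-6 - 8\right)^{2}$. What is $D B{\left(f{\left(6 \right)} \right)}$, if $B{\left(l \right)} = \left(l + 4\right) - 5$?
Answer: $995877$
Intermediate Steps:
$H = 191$ ($H = -5 + \left(-6 - 8\right)^{2} = -5 + \left(-14\right)^{2} = -5 + 196 = 191$)
$f{\left(m \right)} = \frac{5 m}{3}$ ($f{\left(m \right)} = \frac{4 m + m}{3} = \frac{5 m}{3}$)
$B{\left(l \right)} = -1 + l$ ($B{\left(l \right)} = \left(4 + l\right) - 5 = -1 + l$)
$D = 110653$ ($D = \left(390 + 1\right) \left(191 + 92\right) = 391 \cdot 283 = 110653$)
$D B{\left(f{\left(6 \right)} \right)} = 110653 \left(-1 + \frac{5}{3} \cdot 6\right) = 110653 \left(-1 + 10\right) = 110653 \cdot 9 = 995877$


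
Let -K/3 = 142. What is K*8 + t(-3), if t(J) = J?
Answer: -3411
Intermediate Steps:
K = -426 (K = -3*142 = -426)
K*8 + t(-3) = -426*8 - 3 = -3408 - 3 = -3411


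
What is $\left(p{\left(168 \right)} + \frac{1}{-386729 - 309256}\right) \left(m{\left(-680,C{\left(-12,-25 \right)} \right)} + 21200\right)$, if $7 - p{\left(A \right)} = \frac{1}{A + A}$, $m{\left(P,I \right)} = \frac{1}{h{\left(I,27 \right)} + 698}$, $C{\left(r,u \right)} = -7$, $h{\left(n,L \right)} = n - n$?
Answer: $\frac{384329024071473}{2590920160} \approx 1.4834 \cdot 10^{5}$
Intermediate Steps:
$h{\left(n,L \right)} = 0$
$m{\left(P,I \right)} = \frac{1}{698}$ ($m{\left(P,I \right)} = \frac{1}{0 + 698} = \frac{1}{698}$)
$p{\left(A \right)} = 7 - \frac{1}{2 A}$ ($p{\left(A \right)} = 7 - \frac{1}{A + A} = 7 - \frac{1}{2 A}$)
$\left(p{\left(168 \right)} + \frac{1}{-386729 - 309256}\right) \left(m{\left(-680,C{\left(-12,-25 \right)} \right)} + 21200\right) = \left(\left(7 - \frac{1}{2 \cdot 168}\right) + \frac{1}{-386729 - 309256}\right) \left(\frac{1}{698} + 21200\right) = \left(\left(7 - \frac{1}{336}\right) + \frac{1}{-695985}\right) \frac{14797601}{698} = \left(\left(7 - \frac{1}{336}\right) - \frac{1}{695985}\right) \frac{14797601}{698} = \left(\frac{2351}{336} - \frac{1}{695985}\right) \frac{14797601}{698} = \frac{181806711}{25983440} \cdot \frac{14797601}{698} = \frac{384329024071473}{2590920160}$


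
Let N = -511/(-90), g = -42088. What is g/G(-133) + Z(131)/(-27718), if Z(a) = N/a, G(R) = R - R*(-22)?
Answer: 13754155656211/999666577980 ≈ 13.759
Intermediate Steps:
N = 511/90 (N = -511*(-1/90) = 511/90 ≈ 5.6778)
G(R) = 23*R (G(R) = R - (-22)*R = R + 22*R = 23*R)
Z(a) = 511/(90*a)
g/G(-133) + Z(131)/(-27718) = -42088/(23*(-133)) + ((511/90)/131)/(-27718) = -42088/(-3059) + ((511/90)*(1/131))*(-1/27718) = -42088*(-1/3059) + (511/11790)*(-1/27718) = 42088/3059 - 511/326795220 = 13754155656211/999666577980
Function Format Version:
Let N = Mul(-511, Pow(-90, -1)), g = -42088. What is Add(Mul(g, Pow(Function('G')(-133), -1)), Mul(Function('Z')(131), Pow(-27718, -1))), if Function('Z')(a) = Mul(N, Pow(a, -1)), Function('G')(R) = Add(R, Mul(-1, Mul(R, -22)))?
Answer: Rational(13754155656211, 999666577980) ≈ 13.759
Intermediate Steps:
N = Rational(511, 90) (N = Mul(-511, Rational(-1, 90)) = Rational(511, 90) ≈ 5.6778)
Function('G')(R) = Mul(23, R) (Function('G')(R) = Add(R, Mul(-1, Mul(-22, R))) = Add(R, Mul(22, R)) = Mul(23, R))
Function('Z')(a) = Mul(Rational(511, 90), Pow(a, -1))
Add(Mul(g, Pow(Function('G')(-133), -1)), Mul(Function('Z')(131), Pow(-27718, -1))) = Add(Mul(-42088, Pow(Mul(23, -133), -1)), Mul(Mul(Rational(511, 90), Pow(131, -1)), Pow(-27718, -1))) = Add(Mul(-42088, Pow(-3059, -1)), Mul(Mul(Rational(511, 90), Rational(1, 131)), Rational(-1, 27718))) = Add(Mul(-42088, Rational(-1, 3059)), Mul(Rational(511, 11790), Rational(-1, 27718))) = Add(Rational(42088, 3059), Rational(-511, 326795220)) = Rational(13754155656211, 999666577980)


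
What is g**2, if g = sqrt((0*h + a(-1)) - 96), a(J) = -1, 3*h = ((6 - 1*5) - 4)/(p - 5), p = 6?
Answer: -97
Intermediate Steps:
h = -1 (h = (((6 - 1*5) - 4)/(6 - 5))/3 = (((6 - 5) - 4)/1)/3 = ((1 - 4)*1)/3 = (-3*1)/3 = (1/3)*(-3) = -1)
g = I*sqrt(97) (g = sqrt((0*(-1) - 1) - 96) = sqrt((0 - 1) - 96) = sqrt(-1 - 96) = sqrt(-97) = I*sqrt(97) ≈ 9.8489*I)
g**2 = (I*sqrt(97))**2 = -97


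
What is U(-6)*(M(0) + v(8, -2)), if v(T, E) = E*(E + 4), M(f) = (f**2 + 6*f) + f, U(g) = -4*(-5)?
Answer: -80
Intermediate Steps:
U(g) = 20
M(f) = f**2 + 7*f
v(T, E) = E*(4 + E)
U(-6)*(M(0) + v(8, -2)) = 20*(0*(7 + 0) - 2*(4 - 2)) = 20*(0*7 - 2*2) = 20*(0 - 4) = 20*(-4) = -80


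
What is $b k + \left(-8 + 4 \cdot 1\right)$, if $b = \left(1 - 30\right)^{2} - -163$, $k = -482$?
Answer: $-483932$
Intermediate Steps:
$b = 1004$ ($b = \left(1 - 30\right)^{2} + 163 = \left(-29\right)^{2} + 163 = 841 + 163 = 1004$)
$b k + \left(-8 + 4 \cdot 1\right) = 1004 \left(-482\right) + \left(-8 + 4 \cdot 1\right) = -483928 + \left(-8 + 4\right) = -483928 - 4 = -483932$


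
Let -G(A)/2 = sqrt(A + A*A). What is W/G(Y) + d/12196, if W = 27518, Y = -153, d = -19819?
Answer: -19819/12196 - 13759*sqrt(646)/3876 ≈ -91.849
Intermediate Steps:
G(A) = -2*sqrt(A + A**2) (G(A) = -2*sqrt(A + A*A) = -2*sqrt(A + A**2))
W/G(Y) + d/12196 = 27518/((-2*6*sqrt(646))) - 19819/12196 = 27518/((-2*6*sqrt(646))) - 19819*1/12196 = 27518/((-12*sqrt(646))) - 19819/12196 = 27518*(-sqrt(646)/7752) - 19819/12196 = -13759*sqrt(646)/3876 - 19819/12196 = -19819/12196 - 13759*sqrt(646)/3876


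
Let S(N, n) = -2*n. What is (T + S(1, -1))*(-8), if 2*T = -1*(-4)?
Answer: -32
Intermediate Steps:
T = 2 (T = (-1*(-4))/2 = (1/2)*4 = 2)
(T + S(1, -1))*(-8) = (2 - 2*(-1))*(-8) = (2 + 2)*(-8) = 4*(-8) = -32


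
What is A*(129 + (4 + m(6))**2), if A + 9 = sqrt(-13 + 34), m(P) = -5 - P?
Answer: -1602 + 178*sqrt(21) ≈ -786.30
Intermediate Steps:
A = -9 + sqrt(21) (A = -9 + sqrt(-13 + 34) = -9 + sqrt(21) ≈ -4.4174)
A*(129 + (4 + m(6))**2) = (-9 + sqrt(21))*(129 + (4 + (-5 - 1*6))**2) = (-9 + sqrt(21))*(129 + (4 + (-5 - 6))**2) = (-9 + sqrt(21))*(129 + (4 - 11)**2) = (-9 + sqrt(21))*(129 + (-7)**2) = (-9 + sqrt(21))*(129 + 49) = (-9 + sqrt(21))*178 = -1602 + 178*sqrt(21)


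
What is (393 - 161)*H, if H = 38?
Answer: 8816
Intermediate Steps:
(393 - 161)*H = (393 - 161)*38 = 232*38 = 8816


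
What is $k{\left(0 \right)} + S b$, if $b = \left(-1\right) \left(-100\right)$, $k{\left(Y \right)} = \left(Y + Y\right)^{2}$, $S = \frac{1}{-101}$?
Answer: $- \frac{100}{101} \approx -0.9901$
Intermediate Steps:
$S = - \frac{1}{101} \approx -0.009901$
$k{\left(Y \right)} = 4 Y^{2}$ ($k{\left(Y \right)} = \left(2 Y\right)^{2} = 4 Y^{2}$)
$b = 100$
$k{\left(0 \right)} + S b = 4 \cdot 0^{2} - \frac{100}{101} = 4 \cdot 0 - \frac{100}{101} = 0 - \frac{100}{101} = - \frac{100}{101}$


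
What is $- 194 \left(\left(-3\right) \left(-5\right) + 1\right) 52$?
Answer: $-161408$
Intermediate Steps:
$- 194 \left(\left(-3\right) \left(-5\right) + 1\right) 52 = - 194 \left(15 + 1\right) 52 = \left(-194\right) 16 \cdot 52 = \left(-3104\right) 52 = -161408$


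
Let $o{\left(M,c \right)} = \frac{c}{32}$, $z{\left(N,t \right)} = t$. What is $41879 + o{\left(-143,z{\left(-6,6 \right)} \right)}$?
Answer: $\frac{670067}{16} \approx 41879.0$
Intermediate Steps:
$o{\left(M,c \right)} = \frac{c}{32}$ ($o{\left(M,c \right)} = c \frac{1}{32} = \frac{c}{32}$)
$41879 + o{\left(-143,z{\left(-6,6 \right)} \right)} = 41879 + \frac{1}{32} \cdot 6 = 41879 + \frac{3}{16} = \frac{670067}{16}$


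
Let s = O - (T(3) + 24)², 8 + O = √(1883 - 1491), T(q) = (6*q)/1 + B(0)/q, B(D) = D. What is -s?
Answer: 1772 - 14*√2 ≈ 1752.2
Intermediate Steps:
T(q) = 6*q (T(q) = (6*q)/1 + 0/q = (6*q)*1 + 0 = 6*q + 0 = 6*q)
O = -8 + 14*√2 (O = -8 + √(1883 - 1491) = -8 + √392 = -8 + 14*√2 ≈ 11.799)
s = -1772 + 14*√2 (s = (-8 + 14*√2) - (6*3 + 24)² = (-8 + 14*√2) - (18 + 24)² = (-8 + 14*√2) - 1*42² = (-8 + 14*√2) - 1*1764 = (-8 + 14*√2) - 1764 = -1772 + 14*√2 ≈ -1752.2)
-s = -(-1772 + 14*√2) = 1772 - 14*√2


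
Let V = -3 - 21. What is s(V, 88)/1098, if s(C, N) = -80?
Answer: -40/549 ≈ -0.072860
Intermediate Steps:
V = -24
s(V, 88)/1098 = -80/1098 = -80*1/1098 = -40/549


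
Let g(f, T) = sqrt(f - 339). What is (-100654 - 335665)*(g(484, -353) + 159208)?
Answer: -69465475352 - 436319*sqrt(145) ≈ -6.9471e+10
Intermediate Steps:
g(f, T) = sqrt(-339 + f)
(-100654 - 335665)*(g(484, -353) + 159208) = (-100654 - 335665)*(sqrt(-339 + 484) + 159208) = -436319*(sqrt(145) + 159208) = -436319*(159208 + sqrt(145)) = -69465475352 - 436319*sqrt(145)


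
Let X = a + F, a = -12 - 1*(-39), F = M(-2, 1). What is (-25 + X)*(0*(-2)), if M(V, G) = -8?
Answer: 0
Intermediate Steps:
F = -8
a = 27 (a = -12 + 39 = 27)
X = 19 (X = 27 - 8 = 19)
(-25 + X)*(0*(-2)) = (-25 + 19)*(0*(-2)) = -6*0 = 0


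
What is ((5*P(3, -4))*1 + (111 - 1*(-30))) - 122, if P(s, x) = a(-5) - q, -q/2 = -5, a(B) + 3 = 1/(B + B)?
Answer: -93/2 ≈ -46.500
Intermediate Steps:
a(B) = -3 + 1/(2*B) (a(B) = -3 + 1/(B + B) = -3 + 1/(2*B))
q = 10 (q = -2*(-5) = 10)
P(s, x) = -131/10 (P(s, x) = (-3 + (½)/(-5)) - 1*10 = (-3 + (½)*(-⅕)) - 10 = (-3 - ⅒) - 10 = -31/10 - 10 = -131/10)
((5*P(3, -4))*1 + (111 - 1*(-30))) - 122 = ((5*(-131/10))*1 + (111 - 1*(-30))) - 122 = (-131/2*1 + (111 + 30)) - 122 = (-131/2 + 141) - 122 = 151/2 - 122 = -93/2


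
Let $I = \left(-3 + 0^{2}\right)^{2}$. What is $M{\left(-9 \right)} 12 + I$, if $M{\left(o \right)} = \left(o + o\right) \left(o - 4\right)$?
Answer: $2817$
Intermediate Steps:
$I = 9$ ($I = \left(-3 + 0\right)^{2} = \left(-3\right)^{2} = 9$)
$M{\left(o \right)} = 2 o \left(-4 + o\right)$
$M{\left(-9 \right)} 12 + I = 2 \left(-9\right) \left(-4 - 9\right) 12 + 9 = 2 \left(-9\right) \left(-13\right) 12 + 9 = 234 \cdot 12 + 9 = 2808 + 9 = 2817$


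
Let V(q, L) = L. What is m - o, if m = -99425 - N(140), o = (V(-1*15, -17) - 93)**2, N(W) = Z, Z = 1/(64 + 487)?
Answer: -61450276/551 ≈ -1.1153e+5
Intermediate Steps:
Z = 1/551 ≈ 0.0018149
N(W) = 1/551
o = 12100 (o = (-17 - 93)**2 = (-110)**2 = 12100)
m = -54783176/551 (m = -99425 - 1*1/551 = -99425 - 1/551 = -54783176/551 ≈ -99425.)
m - o = -54783176/551 - 1*12100 = -54783176/551 - 12100 = -61450276/551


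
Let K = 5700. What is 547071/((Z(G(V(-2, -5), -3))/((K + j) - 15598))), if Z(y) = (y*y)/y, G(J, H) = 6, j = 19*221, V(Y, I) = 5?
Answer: -1039252543/2 ≈ -5.1963e+8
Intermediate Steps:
j = 4199
Z(y) = y (Z(y) = y**2/y = y)
547071/((Z(G(V(-2, -5), -3))/((K + j) - 15598))) = 547071/((6/((5700 + 4199) - 15598))) = 547071/((6/(9899 - 15598))) = 547071/((6/(-5699))) = 547071/((-1/5699*6)) = 547071/(-6/5699) = 547071*(-5699/6) = -1039252543/2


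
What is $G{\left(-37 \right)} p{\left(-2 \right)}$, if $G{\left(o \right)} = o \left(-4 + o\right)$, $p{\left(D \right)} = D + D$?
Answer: $-6068$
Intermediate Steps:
$p{\left(D \right)} = 2 D$
$G{\left(-37 \right)} p{\left(-2 \right)} = - 37 \left(-4 - 37\right) 2 \left(-2\right) = \left(-37\right) \left(-41\right) \left(-4\right) = 1517 \left(-4\right) = -6068$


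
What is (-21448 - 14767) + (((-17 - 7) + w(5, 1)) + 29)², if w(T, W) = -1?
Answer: -36199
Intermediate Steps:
(-21448 - 14767) + (((-17 - 7) + w(5, 1)) + 29)² = (-21448 - 14767) + (((-17 - 7) - 1) + 29)² = -36215 + ((-24 - 1) + 29)² = -36215 + (-25 + 29)² = -36215 + 4² = -36215 + 16 = -36199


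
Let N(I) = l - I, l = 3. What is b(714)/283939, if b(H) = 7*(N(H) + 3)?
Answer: -4956/283939 ≈ -0.017454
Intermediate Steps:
N(I) = 3 - I
b(H) = 42 - 7*H (b(H) = 7*((3 - H) + 3) = 7*(6 - H) = 42 - 7*H)
b(714)/283939 = (42 - 7*714)/283939 = (42 - 4998)*(1/283939) = -4956*1/283939 = -4956/283939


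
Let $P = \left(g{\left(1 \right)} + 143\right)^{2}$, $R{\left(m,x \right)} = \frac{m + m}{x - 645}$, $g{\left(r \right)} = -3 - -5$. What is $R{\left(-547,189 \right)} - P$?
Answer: $- \frac{4793153}{228} \approx -21023.0$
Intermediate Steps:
$g{\left(r \right)} = 2$ ($g{\left(r \right)} = -3 + 5 = 2$)
$R{\left(m,x \right)} = \frac{2 m}{-645 + x}$
$P = 21025$ ($P = \left(2 + 143\right)^{2} = 145^{2} = 21025$)
$R{\left(-547,189 \right)} - P = 2 \left(-547\right) \frac{1}{-645 + 189} - 21025 = 2 \left(-547\right) \frac{1}{-456} - 21025 = 2 \left(-547\right) \left(- \frac{1}{456}\right) - 21025 = \frac{547}{228} - 21025 = - \frac{4793153}{228}$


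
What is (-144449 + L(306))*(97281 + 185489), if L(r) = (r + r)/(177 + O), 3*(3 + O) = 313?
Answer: -6821152069766/167 ≈ -4.0845e+10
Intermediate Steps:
O = 304/3 (O = -3 + (⅓)*313 = -3 + 313/3 = 304/3 ≈ 101.33)
L(r) = 6*r/835 (L(r) = (r + r)/(177 + 304/3) = (2*r)/(835/3) = (2*r)*(3/835) = 6*r/835)
(-144449 + L(306))*(97281 + 185489) = (-144449 + (6/835)*306)*(97281 + 185489) = (-144449 + 1836/835)*282770 = -120613079/835*282770 = -6821152069766/167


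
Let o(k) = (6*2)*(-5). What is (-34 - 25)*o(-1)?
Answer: 3540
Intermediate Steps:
o(k) = -60 (o(k) = 12*(-5) = -60)
(-34 - 25)*o(-1) = (-34 - 25)*(-60) = -59*(-60) = 3540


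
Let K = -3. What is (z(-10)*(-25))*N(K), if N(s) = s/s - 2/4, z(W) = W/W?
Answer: -25/2 ≈ -12.500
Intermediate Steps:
z(W) = 1
N(s) = 1/2 (N(s) = 1 - 2*1/4 = 1 - 1/2 = 1/2)
(z(-10)*(-25))*N(K) = (1*(-25))*(1/2) = -25*1/2 = -25/2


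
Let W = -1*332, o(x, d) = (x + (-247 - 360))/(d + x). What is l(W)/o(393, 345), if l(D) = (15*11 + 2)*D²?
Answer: -6792333552/107 ≈ -6.3480e+7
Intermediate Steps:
o(x, d) = (-607 + x)/(d + x) (o(x, d) = (x - 607)/(d + x) = (-607 + x)/(d + x))
W = -332
l(D) = 167*D² (l(D) = (165 + 2)*D² = 167*D²)
l(W)/o(393, 345) = (167*(-332)²)/(((-607 + 393)/(345 + 393))) = (167*110224)/((-214/738)) = 18407408/(((1/738)*(-214))) = 18407408/(-107/369) = 18407408*(-369/107) = -6792333552/107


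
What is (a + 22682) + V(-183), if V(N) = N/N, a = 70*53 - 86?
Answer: 26307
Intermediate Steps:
a = 3624 (a = 3710 - 86 = 3624)
V(N) = 1
(a + 22682) + V(-183) = (3624 + 22682) + 1 = 26306 + 1 = 26307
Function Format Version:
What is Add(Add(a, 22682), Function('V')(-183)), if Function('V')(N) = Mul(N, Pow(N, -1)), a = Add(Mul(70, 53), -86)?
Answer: 26307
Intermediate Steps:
a = 3624 (a = Add(3710, -86) = 3624)
Function('V')(N) = 1
Add(Add(a, 22682), Function('V')(-183)) = Add(Add(3624, 22682), 1) = Add(26306, 1) = 26307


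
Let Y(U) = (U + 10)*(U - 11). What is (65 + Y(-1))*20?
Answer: -860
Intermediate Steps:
Y(U) = (-11 + U)*(10 + U) (Y(U) = (10 + U)*(-11 + U) = (-11 + U)*(10 + U))
(65 + Y(-1))*20 = (65 + (-110 + (-1)² - 1*(-1)))*20 = (65 + (-110 + 1 + 1))*20 = (65 - 108)*20 = -43*20 = -860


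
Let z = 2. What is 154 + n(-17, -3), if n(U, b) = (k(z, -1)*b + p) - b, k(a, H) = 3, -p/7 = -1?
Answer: 155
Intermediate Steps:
p = 7 (p = -7*(-1) = 7)
n(U, b) = 7 + 2*b (n(U, b) = (3*b + 7) - b = (7 + 3*b) - b = 7 + 2*b)
154 + n(-17, -3) = 154 + (7 + 2*(-3)) = 154 + (7 - 6) = 154 + 1 = 155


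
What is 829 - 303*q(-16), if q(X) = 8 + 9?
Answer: -4322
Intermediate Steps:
q(X) = 17
829 - 303*q(-16) = 829 - 303*17 = 829 - 5151 = -4322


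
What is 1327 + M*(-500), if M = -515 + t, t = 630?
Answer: -56173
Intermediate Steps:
M = 115 (M = -515 + 630 = 115)
1327 + M*(-500) = 1327 + 115*(-500) = 1327 - 57500 = -56173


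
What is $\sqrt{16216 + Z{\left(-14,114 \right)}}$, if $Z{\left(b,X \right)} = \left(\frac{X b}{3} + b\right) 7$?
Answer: $\sqrt{12394} \approx 111.33$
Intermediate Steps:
$Z{\left(b,X \right)} = 7 b + \frac{7 X b}{3}$ ($Z{\left(b,X \right)} = \left(X b \frac{1}{3} + b\right) 7 = \left(\frac{X b}{3} + b\right) 7 = \left(b + \frac{X b}{3}\right) 7 = 7 b + \frac{7 X b}{3}$)
$\sqrt{16216 + Z{\left(-14,114 \right)}} = \sqrt{16216 + \frac{7}{3} \left(-14\right) \left(3 + 114\right)} = \sqrt{16216 + \frac{7}{3} \left(-14\right) 117} = \sqrt{16216 - 3822} = \sqrt{12394}$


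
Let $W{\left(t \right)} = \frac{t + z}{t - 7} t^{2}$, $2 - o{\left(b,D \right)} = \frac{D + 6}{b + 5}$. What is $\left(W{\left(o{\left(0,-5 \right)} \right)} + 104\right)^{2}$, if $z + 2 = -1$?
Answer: $\frac{1158925849}{105625} \approx 10972.0$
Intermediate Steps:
$z = -3$ ($z = -2 - 1 = -3$)
$o{\left(b,D \right)} = 2 - \frac{6 + D}{5 + b}$ ($o{\left(b,D \right)} = 2 - \frac{D + 6}{b + 5} = 2 - \frac{6 + D}{5 + b}$)
$W{\left(t \right)} = \frac{t^{2} \left(-3 + t\right)}{-7 + t}$ ($W{\left(t \right)} = \frac{t - 3}{t - 7} t^{2} = \frac{-3 + t}{-7 + t} t^{2} = \frac{t^{2} \left(-3 + t\right)}{-7 + t}$)
$\left(W{\left(o{\left(0,-5 \right)} \right)} + 104\right)^{2} = \left(\frac{\left(\frac{4 - -5 + 2 \cdot 0}{5 + 0}\right)^{2} \left(-3 + \frac{4 - -5 + 2 \cdot 0}{5 + 0}\right)}{-7 + \frac{4 - -5 + 2 \cdot 0}{5 + 0}} + 104\right)^{2} = \left(\frac{\left(\frac{4 + 5 + 0}{5}\right)^{2} \left(-3 + \frac{4 + 5 + 0}{5}\right)}{-7 + \frac{4 + 5 + 0}{5}} + 104\right)^{2} = \left(\frac{\left(\frac{1}{5} \cdot 9\right)^{2} \left(-3 + \frac{1}{5} \cdot 9\right)}{-7 + \frac{1}{5} \cdot 9} + 104\right)^{2} = \left(\frac{\left(\frac{9}{5}\right)^{2} \left(-3 + \frac{9}{5}\right)}{-7 + \frac{9}{5}} + 104\right)^{2} = \left(\frac{81}{25} \frac{1}{- \frac{26}{5}} \left(- \frac{6}{5}\right) + 104\right)^{2} = \left(\frac{81}{25} \left(- \frac{5}{26}\right) \left(- \frac{6}{5}\right) + 104\right)^{2} = \left(\frac{243}{325} + 104\right)^{2} = \left(\frac{34043}{325}\right)^{2} = \frac{1158925849}{105625}$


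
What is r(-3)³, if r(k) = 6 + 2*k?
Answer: 0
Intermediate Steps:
r(-3)³ = (6 + 2*(-3))³ = (6 - 6)³ = 0³ = 0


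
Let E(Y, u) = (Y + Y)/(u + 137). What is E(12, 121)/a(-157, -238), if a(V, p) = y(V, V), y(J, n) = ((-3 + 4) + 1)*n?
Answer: -2/6751 ≈ -0.00029625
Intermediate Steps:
E(Y, u) = 2*Y/(137 + u) (E(Y, u) = (2*Y)/(137 + u) = 2*Y/(137 + u))
y(J, n) = 2*n (y(J, n) = (1 + 1)*n = 2*n)
a(V, p) = 2*V
E(12, 121)/a(-157, -238) = (2*12/(137 + 121))/((2*(-157))) = (2*12/258)/(-314) = (2*12*(1/258))*(-1/314) = (4/43)*(-1/314) = -2/6751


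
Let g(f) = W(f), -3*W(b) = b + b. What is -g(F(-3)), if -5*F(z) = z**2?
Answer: -6/5 ≈ -1.2000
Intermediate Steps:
W(b) = -2*b/3 (W(b) = -(b + b)/3 = -2*b/3)
F(z) = -z**2/5
g(f) = -2*f/3
-g(F(-3)) = -(-2)*(-1/5*(-3)**2)/3 = -(-2)*(-1/5*9)/3 = -(-2)*(-9)/(3*5) = -1*6/5 = -6/5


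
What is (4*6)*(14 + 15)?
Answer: 696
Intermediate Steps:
(4*6)*(14 + 15) = 24*29 = 696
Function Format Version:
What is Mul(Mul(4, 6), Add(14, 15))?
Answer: 696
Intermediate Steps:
Mul(Mul(4, 6), Add(14, 15)) = Mul(24, 29) = 696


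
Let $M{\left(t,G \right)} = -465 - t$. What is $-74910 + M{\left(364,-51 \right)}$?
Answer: $-75739$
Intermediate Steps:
$-74910 + M{\left(364,-51 \right)} = -74910 - 829 = -75739$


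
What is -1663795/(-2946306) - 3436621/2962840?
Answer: -2597889347113/4364716634520 ≈ -0.59520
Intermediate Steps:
-1663795/(-2946306) - 3436621/2962840 = -1663795*(-1/2946306) - 3436621*1/2962840 = 1663795/2946306 - 3436621/2962840 = -2597889347113/4364716634520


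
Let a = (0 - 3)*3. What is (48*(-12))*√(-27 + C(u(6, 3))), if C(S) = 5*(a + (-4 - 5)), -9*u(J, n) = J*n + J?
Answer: -1728*I*√13 ≈ -6230.4*I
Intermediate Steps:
u(J, n) = -J/9 - J*n/9 (u(J, n) = -(J*n + J)/9 = -(J + J*n)/9 = -J/9 - J*n/9)
a = -9 (a = -3*3 = -9)
C(S) = -90 (C(S) = 5*(-9 + (-4 - 5)) = 5*(-9 - 9) = 5*(-18) = -90)
(48*(-12))*√(-27 + C(u(6, 3))) = (48*(-12))*√(-27 - 90) = -1728*I*√13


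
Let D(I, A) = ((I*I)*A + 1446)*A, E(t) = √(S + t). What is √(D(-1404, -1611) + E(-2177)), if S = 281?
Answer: √(5115935950830 + 2*I*√474) ≈ 2.2618e+6 + 0.e-5*I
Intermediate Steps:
E(t) = √(281 + t)
D(I, A) = A*(1446 + A*I²) (D(I, A) = (I²*A + 1446)*A = (A*I² + 1446)*A = (1446 + A*I²)*A = A*(1446 + A*I²))
√(D(-1404, -1611) + E(-2177)) = √(-1611*(1446 - 1611*(-1404)²) + √(281 - 2177)) = √(-1611*(1446 - 1611*1971216) + √(-1896)) = √(-1611*(1446 - 3175628976) + 2*I*√474) = √(-1611*(-3175627530) + 2*I*√474) = √(5115935950830 + 2*I*√474)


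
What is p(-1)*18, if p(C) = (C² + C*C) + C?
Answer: 18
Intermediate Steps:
p(C) = C + 2*C² (p(C) = (C² + C²) + C = 2*C² + C = C + 2*C²)
p(-1)*18 = -(1 + 2*(-1))*18 = -(1 - 2)*18 = -1*(-1)*18 = 1*18 = 18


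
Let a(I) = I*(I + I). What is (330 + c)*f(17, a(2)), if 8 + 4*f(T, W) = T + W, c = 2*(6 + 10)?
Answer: 3077/2 ≈ 1538.5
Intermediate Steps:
a(I) = 2*I² (a(I) = I*(2*I) = 2*I²)
c = 32 (c = 2*16 = 32)
f(T, W) = -2 + T/4 + W/4 (f(T, W) = -2 + (T + W)/4 = -2 + (T/4 + W/4) = -2 + T/4 + W/4)
(330 + c)*f(17, a(2)) = (330 + 32)*(-2 + (¼)*17 + (2*2²)/4) = 362*(-2 + 17/4 + (2*4)/4) = 362*(-2 + 17/4 + (¼)*8) = 362*(-2 + 17/4 + 2) = 362*(17/4) = 3077/2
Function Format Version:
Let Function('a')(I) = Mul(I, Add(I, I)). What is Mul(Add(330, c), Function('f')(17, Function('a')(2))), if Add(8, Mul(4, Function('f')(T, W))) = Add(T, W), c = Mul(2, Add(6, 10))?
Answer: Rational(3077, 2) ≈ 1538.5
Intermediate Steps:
Function('a')(I) = Mul(2, Pow(I, 2)) (Function('a')(I) = Mul(I, Mul(2, I)) = Mul(2, Pow(I, 2)))
c = 32 (c = Mul(2, 16) = 32)
Function('f')(T, W) = Add(-2, Mul(Rational(1, 4), T), Mul(Rational(1, 4), W)) (Function('f')(T, W) = Add(-2, Mul(Rational(1, 4), Add(T, W))) = Add(-2, Add(Mul(Rational(1, 4), T), Mul(Rational(1, 4), W))) = Add(-2, Mul(Rational(1, 4), T), Mul(Rational(1, 4), W)))
Mul(Add(330, c), Function('f')(17, Function('a')(2))) = Mul(Add(330, 32), Add(-2, Mul(Rational(1, 4), 17), Mul(Rational(1, 4), Mul(2, Pow(2, 2))))) = Mul(362, Add(-2, Rational(17, 4), Mul(Rational(1, 4), Mul(2, 4)))) = Mul(362, Add(-2, Rational(17, 4), Mul(Rational(1, 4), 8))) = Mul(362, Add(-2, Rational(17, 4), 2)) = Mul(362, Rational(17, 4)) = Rational(3077, 2)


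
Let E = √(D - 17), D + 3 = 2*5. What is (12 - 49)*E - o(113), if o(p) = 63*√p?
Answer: -63*√113 - 37*I*√10 ≈ -669.7 - 117.0*I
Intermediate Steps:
D = 7 (D = -3 + 2*5 = -3 + 10 = 7)
E = I*√10 (E = √(7 - 17) = √(-10) = I*√10 ≈ 3.1623*I)
(12 - 49)*E - o(113) = (12 - 49)*(I*√10) - 63*√113 = -37*I*√10 - 63*√113 = -63*√113 - 37*I*√10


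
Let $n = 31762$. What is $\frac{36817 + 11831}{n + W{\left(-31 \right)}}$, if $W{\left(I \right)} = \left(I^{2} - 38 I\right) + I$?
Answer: $\frac{8108}{5645} \approx 1.4363$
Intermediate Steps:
$W{\left(I \right)} = I^{2} - 37 I$
$\frac{36817 + 11831}{n + W{\left(-31 \right)}} = \frac{36817 + 11831}{31762 - 31 \left(-37 - 31\right)} = \frac{48648}{31762 - -2108} = \frac{48648}{31762 + 2108} = \frac{48648}{33870} = 48648 \cdot \frac{1}{33870} = \frac{8108}{5645}$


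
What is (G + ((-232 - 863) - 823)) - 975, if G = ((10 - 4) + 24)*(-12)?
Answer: -3253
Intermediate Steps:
G = -360 (G = (6 + 24)*(-12) = 30*(-12) = -360)
(G + ((-232 - 863) - 823)) - 975 = (-360 + ((-232 - 863) - 823)) - 975 = (-360 + (-1095 - 823)) - 975 = (-360 - 1918) - 975 = -2278 - 975 = -3253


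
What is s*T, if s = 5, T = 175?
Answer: 875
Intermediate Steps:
s*T = 5*175 = 875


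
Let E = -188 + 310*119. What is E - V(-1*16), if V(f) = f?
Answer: 36718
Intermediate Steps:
E = 36702 (E = -188 + 36890 = 36702)
E - V(-1*16) = 36702 - (-1)*16 = 36702 - 1*(-16) = 36702 + 16 = 36718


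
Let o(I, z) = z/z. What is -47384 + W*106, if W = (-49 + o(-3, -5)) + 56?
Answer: -46536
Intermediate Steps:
o(I, z) = 1
W = 8 (W = (-49 + 1) + 56 = -48 + 56 = 8)
-47384 + W*106 = -47384 + 8*106 = -47384 + 848 = -46536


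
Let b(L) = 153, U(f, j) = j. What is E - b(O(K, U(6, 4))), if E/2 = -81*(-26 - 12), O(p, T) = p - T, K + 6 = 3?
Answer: 6003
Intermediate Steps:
K = -3 (K = -6 + 3 = -3)
E = 6156 (E = 2*(-81*(-26 - 12)) = 2*(-81*(-38)) = 2*3078 = 6156)
E - b(O(K, U(6, 4))) = 6156 - 1*153 = 6156 - 153 = 6003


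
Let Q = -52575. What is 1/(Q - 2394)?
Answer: -1/54969 ≈ -1.8192e-5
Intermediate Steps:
1/(Q - 2394) = 1/(-52575 - 2394) = 1/(-54969) = -1/54969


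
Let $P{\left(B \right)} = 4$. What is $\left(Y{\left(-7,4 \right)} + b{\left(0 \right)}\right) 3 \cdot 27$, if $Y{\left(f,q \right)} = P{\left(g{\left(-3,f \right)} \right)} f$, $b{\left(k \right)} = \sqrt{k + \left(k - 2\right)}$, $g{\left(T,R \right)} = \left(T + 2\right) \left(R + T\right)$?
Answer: $-2268 + 81 i \sqrt{2} \approx -2268.0 + 114.55 i$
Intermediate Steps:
$g{\left(T,R \right)} = \left(2 + T\right) \left(R + T\right)$
$b{\left(k \right)} = \sqrt{-2 + 2 k}$ ($b{\left(k \right)} = \sqrt{k + \left(-2 + k\right)} = \sqrt{-2 + 2 k}$)
$Y{\left(f,q \right)} = 4 f$
$\left(Y{\left(-7,4 \right)} + b{\left(0 \right)}\right) 3 \cdot 27 = \left(4 \left(-7\right) + \sqrt{-2 + 2 \cdot 0}\right) 3 \cdot 27 = \left(-28 + \sqrt{-2 + 0}\right) 81 = \left(-28 + \sqrt{-2}\right) 81 = \left(-28 + i \sqrt{2}\right) 81 = -2268 + 81 i \sqrt{2}$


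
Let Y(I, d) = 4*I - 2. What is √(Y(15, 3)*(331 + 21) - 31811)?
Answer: I*√11395 ≈ 106.75*I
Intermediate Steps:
Y(I, d) = -2 + 4*I
√(Y(15, 3)*(331 + 21) - 31811) = √((-2 + 4*15)*(331 + 21) - 31811) = √((-2 + 60)*352 - 31811) = √(58*352 - 31811) = √(20416 - 31811) = √(-11395) = I*√11395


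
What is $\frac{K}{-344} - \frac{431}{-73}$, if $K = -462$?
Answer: $\frac{90995}{12556} \approx 7.2471$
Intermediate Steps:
$\frac{K}{-344} - \frac{431}{-73} = - \frac{462}{-344} - \frac{431}{-73} = \left(-462\right) \left(- \frac{1}{344}\right) - - \frac{431}{73} = \frac{231}{172} + \frac{431}{73} = \frac{90995}{12556}$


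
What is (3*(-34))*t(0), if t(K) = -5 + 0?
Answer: 510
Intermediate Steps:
t(K) = -5
(3*(-34))*t(0) = (3*(-34))*(-5) = -102*(-5) = 510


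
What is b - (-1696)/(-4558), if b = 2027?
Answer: 87145/43 ≈ 2026.6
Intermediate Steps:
b - (-1696)/(-4558) = 2027 - (-1696)/(-4558) = 2027 - (-1696)*(-1)/4558 = 2027 - 1*16/43 = 2027 - 16/43 = 87145/43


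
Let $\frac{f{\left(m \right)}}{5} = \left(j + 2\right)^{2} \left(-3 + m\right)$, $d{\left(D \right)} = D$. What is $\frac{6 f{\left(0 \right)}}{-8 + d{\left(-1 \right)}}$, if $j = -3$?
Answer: $10$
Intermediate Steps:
$f{\left(m \right)} = -15 + 5 m$ ($f{\left(m \right)} = 5 \left(-3 + 2\right)^{2} \left(-3 + m\right) = 5 \left(-1\right)^{2} \left(-3 + m\right) = 5 \cdot 1 \left(-3 + m\right) = 5 \left(-3 + m\right) = -15 + 5 m$)
$\frac{6 f{\left(0 \right)}}{-8 + d{\left(-1 \right)}} = \frac{6 \left(-15 + 5 \cdot 0\right)}{-8 - 1} = \frac{6 \left(-15 + 0\right)}{-9} = 6 \left(-15\right) \left(- \frac{1}{9}\right) = \left(-90\right) \left(- \frac{1}{9}\right) = 10$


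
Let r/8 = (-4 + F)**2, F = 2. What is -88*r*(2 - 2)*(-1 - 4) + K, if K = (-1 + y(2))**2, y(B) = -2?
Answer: 9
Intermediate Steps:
r = 32 (r = 8*(-4 + 2)**2 = 8*(-2)**2 = 8*4 = 32)
K = 9 (K = (-1 - 2)**2 = (-3)**2 = 9)
-88*r*(2 - 2)*(-1 - 4) + K = -2816*(2 - 2)*(-1 - 4) + 9 = -2816*0*(-5) + 9 = -2816*0 + 9 = -88*0 + 9 = 0 + 9 = 9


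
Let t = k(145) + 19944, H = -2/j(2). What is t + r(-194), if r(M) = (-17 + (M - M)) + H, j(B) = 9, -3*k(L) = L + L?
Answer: 178471/9 ≈ 19830.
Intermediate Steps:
k(L) = -2*L/3 (k(L) = -(L + L)/3 = -2*L/3)
H = -2/9 ≈ -0.22222
t = 59542/3 (t = -⅔*145 + 19944 = -290/3 + 19944 = 59542/3 ≈ 19847.)
r(M) = -155/9 (r(M) = (-17 + (M - M)) - 2/9 = (-17 + 0) - 2/9 = -17 - 2/9 = -155/9)
t + r(-194) = 59542/3 - 155/9 = 178471/9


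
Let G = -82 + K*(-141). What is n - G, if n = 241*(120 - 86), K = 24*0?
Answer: 8276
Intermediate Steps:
K = 0
n = 8194 (n = 241*34 = 8194)
G = -82 (G = -82 + 0*(-141) = -82 + 0 = -82)
n - G = 8194 - 1*(-82) = 8194 + 82 = 8276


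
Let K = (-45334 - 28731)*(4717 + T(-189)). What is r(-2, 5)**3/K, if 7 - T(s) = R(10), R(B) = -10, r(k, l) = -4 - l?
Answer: 81/38958190 ≈ 2.0792e-6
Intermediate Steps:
T(s) = 17 (T(s) = 7 - 1*(-10) = 7 + 10 = 17)
K = -350623710 (K = (-45334 - 28731)*(4717 + 17) = -74065*4734 = -350623710)
r(-2, 5)**3/K = (-4 - 1*5)**3/(-350623710) = (-4 - 5)**3*(-1/350623710) = (-9)**3*(-1/350623710) = -729*(-1/350623710) = 81/38958190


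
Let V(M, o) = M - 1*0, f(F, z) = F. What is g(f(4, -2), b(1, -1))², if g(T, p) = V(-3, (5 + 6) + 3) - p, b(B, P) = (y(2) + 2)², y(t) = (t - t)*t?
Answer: 49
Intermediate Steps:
y(t) = 0 (y(t) = 0*t = 0)
b(B, P) = 4 (b(B, P) = (0 + 2)² = 2² = 4)
V(M, o) = M (V(M, o) = M + 0 = M)
g(T, p) = -3 - p
g(f(4, -2), b(1, -1))² = (-3 - 1*4)² = (-3 - 4)² = (-7)² = 49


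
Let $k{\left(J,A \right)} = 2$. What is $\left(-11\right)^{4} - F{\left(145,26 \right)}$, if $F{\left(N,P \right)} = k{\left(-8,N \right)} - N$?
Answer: $14784$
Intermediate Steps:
$F{\left(N,P \right)} = 2 - N$
$\left(-11\right)^{4} - F{\left(145,26 \right)} = \left(-11\right)^{4} - \left(2 - 145\right) = 14641 - \left(2 - 145\right) = 14641 - -143 = 14641 + 143 = 14784$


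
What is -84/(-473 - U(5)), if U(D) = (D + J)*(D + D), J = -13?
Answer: 28/131 ≈ 0.21374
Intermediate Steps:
U(D) = 2*D*(-13 + D) (U(D) = (D - 13)*(D + D) = (-13 + D)*(2*D) = 2*D*(-13 + D))
-84/(-473 - U(5)) = -84/(-473 - 2*5*(-13 + 5)) = -84/(-473 - 2*5*(-8)) = -84/(-473 - 1*(-80)) = -84/(-473 + 80) = -84/(-393) = -84*(-1/393) = 28/131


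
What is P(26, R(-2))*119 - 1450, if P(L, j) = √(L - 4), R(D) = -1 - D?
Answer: -1450 + 119*√22 ≈ -891.84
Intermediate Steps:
P(L, j) = √(-4 + L)
P(26, R(-2))*119 - 1450 = √(-4 + 26)*119 - 1450 = √22*119 - 1450 = 119*√22 - 1450 = -1450 + 119*√22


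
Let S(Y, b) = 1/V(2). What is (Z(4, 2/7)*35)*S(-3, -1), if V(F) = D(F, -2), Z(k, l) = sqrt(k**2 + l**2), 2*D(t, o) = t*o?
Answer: -5*sqrt(197) ≈ -70.178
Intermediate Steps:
D(t, o) = o*t/2 (D(t, o) = (t*o)/2 = (o*t)/2 = o*t/2)
V(F) = -F (V(F) = (1/2)*(-2)*F = -F)
S(Y, b) = -1/2 (S(Y, b) = 1/(-1*2) = 1/(-2) = -1/2)
(Z(4, 2/7)*35)*S(-3, -1) = (sqrt(4**2 + (2/7)**2)*35)*(-1/2) = (sqrt(16 + (2*(1/7))**2)*35)*(-1/2) = (sqrt(16 + (2/7)**2)*35)*(-1/2) = (sqrt(16 + 4/49)*35)*(-1/2) = (sqrt(788/49)*35)*(-1/2) = ((2*sqrt(197)/7)*35)*(-1/2) = (10*sqrt(197))*(-1/2) = -5*sqrt(197)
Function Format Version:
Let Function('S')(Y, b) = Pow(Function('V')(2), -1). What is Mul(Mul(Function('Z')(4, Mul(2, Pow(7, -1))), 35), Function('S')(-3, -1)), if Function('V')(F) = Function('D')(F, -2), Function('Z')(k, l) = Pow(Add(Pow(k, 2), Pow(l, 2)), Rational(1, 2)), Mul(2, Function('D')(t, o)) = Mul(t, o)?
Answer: Mul(-5, Pow(197, Rational(1, 2))) ≈ -70.178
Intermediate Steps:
Function('D')(t, o) = Mul(Rational(1, 2), o, t) (Function('D')(t, o) = Mul(Rational(1, 2), Mul(t, o)) = Mul(Rational(1, 2), Mul(o, t)) = Mul(Rational(1, 2), o, t))
Function('V')(F) = Mul(-1, F) (Function('V')(F) = Mul(Rational(1, 2), -2, F) = Mul(-1, F))
Function('S')(Y, b) = Rational(-1, 2) (Function('S')(Y, b) = Pow(Mul(-1, 2), -1) = Pow(-2, -1) = Rational(-1, 2))
Mul(Mul(Function('Z')(4, Mul(2, Pow(7, -1))), 35), Function('S')(-3, -1)) = Mul(Mul(Pow(Add(Pow(4, 2), Pow(Mul(2, Pow(7, -1)), 2)), Rational(1, 2)), 35), Rational(-1, 2)) = Mul(Mul(Pow(Add(16, Pow(Mul(2, Rational(1, 7)), 2)), Rational(1, 2)), 35), Rational(-1, 2)) = Mul(Mul(Pow(Add(16, Pow(Rational(2, 7), 2)), Rational(1, 2)), 35), Rational(-1, 2)) = Mul(Mul(Pow(Add(16, Rational(4, 49)), Rational(1, 2)), 35), Rational(-1, 2)) = Mul(Mul(Pow(Rational(788, 49), Rational(1, 2)), 35), Rational(-1, 2)) = Mul(Mul(Mul(Rational(2, 7), Pow(197, Rational(1, 2))), 35), Rational(-1, 2)) = Mul(Mul(10, Pow(197, Rational(1, 2))), Rational(-1, 2)) = Mul(-5, Pow(197, Rational(1, 2)))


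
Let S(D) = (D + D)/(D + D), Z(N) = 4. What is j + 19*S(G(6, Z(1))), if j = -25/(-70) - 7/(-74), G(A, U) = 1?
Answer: 5038/259 ≈ 19.452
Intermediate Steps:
j = 117/259 (j = -25*(-1/70) - 7*(-1/74) = 5/14 + 7/74 = 117/259 ≈ 0.45174)
S(D) = 1 (S(D) = (2*D)/((2*D)) = (2*D)*(1/(2*D)) = 1)
j + 19*S(G(6, Z(1))) = 117/259 + 19*1 = 117/259 + 19 = 5038/259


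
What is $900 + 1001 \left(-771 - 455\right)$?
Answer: $-1226326$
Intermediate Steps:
$900 + 1001 \left(-771 - 455\right) = 900 + 1001 \left(-1226\right) = 900 - 1227226 = -1226326$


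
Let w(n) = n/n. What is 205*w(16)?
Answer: 205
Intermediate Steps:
w(n) = 1
205*w(16) = 205*1 = 205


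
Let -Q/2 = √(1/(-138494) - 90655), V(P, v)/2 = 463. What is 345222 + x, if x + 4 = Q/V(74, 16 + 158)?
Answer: 345218 - I*√1738816208542074/64122722 ≈ 3.4522e+5 - 0.6503*I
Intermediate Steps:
V(P, v) = 926 (V(P, v) = 2*463 = 926)
Q = -I*√1738816208542074/69247 (Q = -2*√(1/(-138494) - 90655) = -2*√(-1/138494 - 90655) = -I*√1738816208542074/69247 ≈ -602.18*I)
x = -4 - I*√1738816208542074/64122722 (x = -4 - I*√1738816208542074/69247/926 = -4 - I*√1738816208542074/69247*(1/926) = -4 - I*√1738816208542074/64122722 ≈ -4.0 - 0.6503*I)
345222 + x = 345222 + (-4 - I*√1738816208542074/64122722) = 345218 - I*√1738816208542074/64122722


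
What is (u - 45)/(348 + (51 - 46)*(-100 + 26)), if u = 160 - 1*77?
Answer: -19/11 ≈ -1.7273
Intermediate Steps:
u = 83 (u = 160 - 77 = 83)
(u - 45)/(348 + (51 - 46)*(-100 + 26)) = (83 - 45)/(348 + (51 - 46)*(-100 + 26)) = 38/(348 + 5*(-74)) = 38/(348 - 370) = 38/(-22) = 38*(-1/22) = -19/11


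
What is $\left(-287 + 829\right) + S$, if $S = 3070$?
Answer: $3612$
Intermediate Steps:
$\left(-287 + 829\right) + S = \left(-287 + 829\right) + 3070 = 542 + 3070 = 3612$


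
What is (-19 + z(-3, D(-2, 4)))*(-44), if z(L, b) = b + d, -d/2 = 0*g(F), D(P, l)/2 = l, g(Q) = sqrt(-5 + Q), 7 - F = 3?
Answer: 484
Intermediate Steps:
F = 4 (F = 7 - 1*3 = 7 - 3 = 4)
D(P, l) = 2*l
d = 0 (d = -0*sqrt(-5 + 4) = -0*sqrt(-1) = -0*I = -2*0 = 0)
z(L, b) = b (z(L, b) = b + 0 = b)
(-19 + z(-3, D(-2, 4)))*(-44) = (-19 + 2*4)*(-44) = (-19 + 8)*(-44) = -11*(-44) = 484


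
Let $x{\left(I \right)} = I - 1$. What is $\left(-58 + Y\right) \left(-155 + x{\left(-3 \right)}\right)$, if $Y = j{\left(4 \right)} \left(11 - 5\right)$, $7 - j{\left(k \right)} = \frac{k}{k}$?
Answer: $3498$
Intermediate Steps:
$j{\left(k \right)} = 6$ ($j{\left(k \right)} = 7 - \frac{k}{k} = 7 - 1 = 6$)
$x{\left(I \right)} = -1 + I$ ($x{\left(I \right)} = I - 1 = -1 + I$)
$Y = 36$ ($Y = 6 \left(11 - 5\right) = 6 \cdot 6 = 36$)
$\left(-58 + Y\right) \left(-155 + x{\left(-3 \right)}\right) = \left(-58 + 36\right) \left(-155 - 4\right) = - 22 \left(-155 - 4\right) = \left(-22\right) \left(-159\right) = 3498$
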